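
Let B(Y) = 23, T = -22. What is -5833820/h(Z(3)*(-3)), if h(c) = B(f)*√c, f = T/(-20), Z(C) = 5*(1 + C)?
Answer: 583382*I*√15/69 ≈ 32745.0*I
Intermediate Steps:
Z(C) = 5 + 5*C
f = 11/10 (f = -22/(-20) = -22*(-1/20) = 11/10 ≈ 1.1000)
h(c) = 23*√c
-5833820/h(Z(3)*(-3)) = -5833820*(-I*√3/(69*√(5 + 5*3))) = -5833820*(-I*√3/(69*√(5 + 15))) = -5833820*(-I*√15/690) = -(-583382)*I*√15/69 = 583382*I*√15/69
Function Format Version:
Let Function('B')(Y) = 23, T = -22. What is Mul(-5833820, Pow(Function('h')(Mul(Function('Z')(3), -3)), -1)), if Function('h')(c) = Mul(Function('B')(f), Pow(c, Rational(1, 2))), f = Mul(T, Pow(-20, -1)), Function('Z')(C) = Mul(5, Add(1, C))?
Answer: Mul(Rational(583382, 69), I, Pow(15, Rational(1, 2))) ≈ Mul(32745., I)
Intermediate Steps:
Function('Z')(C) = Add(5, Mul(5, C))
f = Rational(11, 10) (f = Mul(-22, Pow(-20, -1)) = Mul(-22, Rational(-1, 20)) = Rational(11, 10) ≈ 1.1000)
Function('h')(c) = Mul(23, Pow(c, Rational(1, 2)))
Mul(-5833820, Pow(Function('h')(Mul(Function('Z')(3), -3)), -1)) = Mul(-5833820, Pow(Mul(23, Pow(Mul(Add(5, Mul(5, 3)), -3), Rational(1, 2))), -1)) = Mul(-5833820, Pow(Mul(23, Pow(Mul(Add(5, 15), -3), Rational(1, 2))), -1)) = Mul(-5833820, Pow(Mul(23, Pow(Mul(20, -3), Rational(1, 2))), -1)) = Mul(-5833820, Pow(Mul(23, Pow(-60, Rational(1, 2))), -1)) = Mul(-5833820, Pow(Mul(23, Mul(2, I, Pow(15, Rational(1, 2)))), -1)) = Mul(-5833820, Pow(Mul(46, I, Pow(15, Rational(1, 2))), -1)) = Mul(-5833820, Mul(Rational(-1, 690), I, Pow(15, Rational(1, 2)))) = Mul(Rational(583382, 69), I, Pow(15, Rational(1, 2)))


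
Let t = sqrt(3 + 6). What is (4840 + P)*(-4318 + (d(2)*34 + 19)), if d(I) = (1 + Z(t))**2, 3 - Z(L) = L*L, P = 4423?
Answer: -31948087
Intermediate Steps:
t = 3 (t = sqrt(9) = 3)
Z(L) = 3 - L**2 (Z(L) = 3 - L*L = 3 - L**2)
d(I) = 25 (d(I) = (1 + (3 - 1*3**2))**2 = (1 + (3 - 1*9))**2 = (1 + (3 - 9))**2 = (1 - 6)**2 = (-5)**2 = 25)
(4840 + P)*(-4318 + (d(2)*34 + 19)) = (4840 + 4423)*(-4318 + (25*34 + 19)) = 9263*(-4318 + (850 + 19)) = 9263*(-4318 + 869) = 9263*(-3449) = -31948087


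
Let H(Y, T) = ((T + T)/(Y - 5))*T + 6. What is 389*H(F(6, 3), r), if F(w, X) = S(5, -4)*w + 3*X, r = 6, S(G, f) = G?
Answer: 53682/17 ≈ 3157.8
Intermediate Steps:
F(w, X) = 3*X + 5*w (F(w, X) = 5*w + 3*X = 3*X + 5*w)
H(Y, T) = 6 + 2*T²/(-5 + Y) (H(Y, T) = ((2*T)/(-5 + Y))*T + 6 = (2*T/(-5 + Y))*T + 6 = 2*T²/(-5 + Y) + 6 = 6 + 2*T²/(-5 + Y))
389*H(F(6, 3), r) = 389*(2*(-15 + 6² + 3*(3*3 + 5*6))/(-5 + (3*3 + 5*6))) = 389*(2*(-15 + 36 + 3*(9 + 30))/(-5 + (9 + 30))) = 389*(2*(-15 + 36 + 3*39)/(-5 + 39)) = 389*(2*(-15 + 36 + 117)/34) = 389*(2*(1/34)*138) = 389*(138/17) = 53682/17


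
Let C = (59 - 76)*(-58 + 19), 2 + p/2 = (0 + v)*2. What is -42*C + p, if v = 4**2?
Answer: -27786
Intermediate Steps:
v = 16
p = 60 (p = -4 + 2*((0 + 16)*2) = -4 + 2*(16*2) = -4 + 2*32 = -4 + 64 = 60)
C = 663 (C = -17*(-39) = 663)
-42*C + p = -42*663 + 60 = -27846 + 60 = -27786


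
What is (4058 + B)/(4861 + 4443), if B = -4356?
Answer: -149/4652 ≈ -0.032029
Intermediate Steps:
(4058 + B)/(4861 + 4443) = (4058 - 4356)/(4861 + 4443) = -298/9304 = -298*1/9304 = -149/4652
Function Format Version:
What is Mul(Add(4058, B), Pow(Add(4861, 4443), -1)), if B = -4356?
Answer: Rational(-149, 4652) ≈ -0.032029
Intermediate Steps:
Mul(Add(4058, B), Pow(Add(4861, 4443), -1)) = Mul(Add(4058, -4356), Pow(Add(4861, 4443), -1)) = Mul(-298, Pow(9304, -1)) = Mul(-298, Rational(1, 9304)) = Rational(-149, 4652)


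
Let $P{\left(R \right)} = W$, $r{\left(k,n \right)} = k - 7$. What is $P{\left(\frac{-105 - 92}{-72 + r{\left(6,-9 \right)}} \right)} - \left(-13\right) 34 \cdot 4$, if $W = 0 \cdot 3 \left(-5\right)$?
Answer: $1768$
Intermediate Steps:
$r{\left(k,n \right)} = -7 + k$
$W = 0$ ($W = 0 \left(-5\right) = 0$)
$P{\left(R \right)} = 0$
$P{\left(\frac{-105 - 92}{-72 + r{\left(6,-9 \right)}} \right)} - \left(-13\right) 34 \cdot 4 = 0 - \left(-13\right) 34 \cdot 4 = 0 - \left(-442\right) 4 = 0 - -1768 = 0 + 1768 = 1768$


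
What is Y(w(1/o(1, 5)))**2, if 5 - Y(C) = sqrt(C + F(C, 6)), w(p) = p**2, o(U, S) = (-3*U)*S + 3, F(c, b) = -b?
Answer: (60 - I*sqrt(863))**2/144 ≈ 19.007 - 24.481*I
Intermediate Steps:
o(U, S) = 3 - 3*S*U (o(U, S) = -3*S*U + 3 = 3 - 3*S*U)
Y(C) = 5 - sqrt(-6 + C) (Y(C) = 5 - sqrt(C - 1*6) = 5 - sqrt(C - 6) = 5 - sqrt(-6 + C))
Y(w(1/o(1, 5)))**2 = (5 - sqrt(-6 + (1/(3 - 3*5*1))**2))**2 = (5 - sqrt(-6 + (1/(3 - 15))**2))**2 = (5 - sqrt(-6 + (1/(-12))**2))**2 = (5 - sqrt(-6 + (-1/12)**2))**2 = (5 - sqrt(-6 + 1/144))**2 = (5 - sqrt(-863/144))**2 = (5 - I*sqrt(863)/12)**2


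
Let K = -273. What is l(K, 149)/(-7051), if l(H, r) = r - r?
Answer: 0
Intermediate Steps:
l(H, r) = 0
l(K, 149)/(-7051) = 0/(-7051) = 0*(-1/7051) = 0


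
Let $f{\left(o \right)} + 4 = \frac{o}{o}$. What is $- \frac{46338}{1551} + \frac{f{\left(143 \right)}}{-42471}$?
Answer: $- \frac{19878955}{665379} \approx -29.876$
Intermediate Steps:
$f{\left(o \right)} = -3$ ($f{\left(o \right)} = -4 + \frac{o}{o} = -4 + 1 = -3$)
$- \frac{46338}{1551} + \frac{f{\left(143 \right)}}{-42471} = - \frac{46338}{1551} - \frac{3}{-42471} = \left(-46338\right) \frac{1}{1551} - - \frac{1}{14157} = - \frac{15446}{517} + \frac{1}{14157} = - \frac{19878955}{665379}$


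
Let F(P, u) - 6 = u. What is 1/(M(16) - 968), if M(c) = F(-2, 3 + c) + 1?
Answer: -1/942 ≈ -0.0010616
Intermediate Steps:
F(P, u) = 6 + u
M(c) = 10 + c (M(c) = (6 + (3 + c)) + 1 = (9 + c) + 1 = 10 + c)
1/(M(16) - 968) = 1/((10 + 16) - 968) = 1/(26 - 968) = 1/(-942) = -1/942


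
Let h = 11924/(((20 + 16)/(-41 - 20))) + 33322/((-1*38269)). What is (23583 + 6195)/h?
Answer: -10256168538/6959173127 ≈ -1.4738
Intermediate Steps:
h = -6959173127/344421 (h = 11924/((36/(-61))) + 33322/(-38269) = 11924/((36*(-1/61))) + 33322*(-1/38269) = 11924/(-36/61) - 33322/38269 = 11924*(-61/36) - 33322/38269 = -181841/9 - 33322/38269 = -6959173127/344421 ≈ -20205.)
(23583 + 6195)/h = (23583 + 6195)/(-6959173127/344421) = 29778*(-344421/6959173127) = -10256168538/6959173127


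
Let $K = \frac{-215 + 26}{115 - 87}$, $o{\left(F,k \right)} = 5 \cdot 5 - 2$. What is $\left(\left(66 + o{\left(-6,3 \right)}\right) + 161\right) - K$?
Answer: $\frac{1027}{4} \approx 256.75$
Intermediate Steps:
$o{\left(F,k \right)} = 23$ ($o{\left(F,k \right)} = 25 - 2 = 23$)
$K = - \frac{27}{4}$ ($K = - \frac{189}{28} = \left(-189\right) \frac{1}{28} = - \frac{27}{4} \approx -6.75$)
$\left(\left(66 + o{\left(-6,3 \right)}\right) + 161\right) - K = \left(\left(66 + 23\right) + 161\right) - - \frac{27}{4} = \left(89 + 161\right) + \frac{27}{4} = 250 + \frac{27}{4} = \frac{1027}{4}$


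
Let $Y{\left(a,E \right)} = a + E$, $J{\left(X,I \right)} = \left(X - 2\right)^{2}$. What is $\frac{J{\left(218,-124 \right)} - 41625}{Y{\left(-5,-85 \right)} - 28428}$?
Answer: $- \frac{1677}{9506} \approx -0.17641$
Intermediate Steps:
$J{\left(X,I \right)} = \left(-2 + X\right)^{2}$
$Y{\left(a,E \right)} = E + a$
$\frac{J{\left(218,-124 \right)} - 41625}{Y{\left(-5,-85 \right)} - 28428} = \frac{\left(-2 + 218\right)^{2} - 41625}{\left(-85 - 5\right) - 28428} = \frac{216^{2} - 41625}{-90 - 28428} = \frac{46656 - 41625}{-28518} = 5031 \left(- \frac{1}{28518}\right) = - \frac{1677}{9506}$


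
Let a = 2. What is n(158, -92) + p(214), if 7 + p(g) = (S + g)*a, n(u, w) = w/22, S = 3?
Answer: 4651/11 ≈ 422.82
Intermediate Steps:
n(u, w) = w/22 (n(u, w) = w*(1/22) = w/22)
p(g) = -1 + 2*g (p(g) = -7 + (3 + g)*2 = -7 + (6 + 2*g) = -1 + 2*g)
n(158, -92) + p(214) = (1/22)*(-92) + (-1 + 2*214) = -46/11 + (-1 + 428) = -46/11 + 427 = 4651/11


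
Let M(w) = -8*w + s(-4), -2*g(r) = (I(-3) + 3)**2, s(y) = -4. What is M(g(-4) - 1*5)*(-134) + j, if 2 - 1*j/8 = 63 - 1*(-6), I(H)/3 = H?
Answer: -24656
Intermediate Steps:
I(H) = 3*H
g(r) = -18 (g(r) = -(3*(-3) + 3)**2/2 = -(-9 + 3)**2/2 = -1/2*(-6)**2 = -1/2*36 = -18)
j = -536 (j = 16 - 8*(63 - 1*(-6)) = 16 - 8*(63 + 6) = 16 - 8*69 = 16 - 552 = -536)
M(w) = -4 - 8*w (M(w) = -8*w - 4 = -4 - 8*w)
M(g(-4) - 1*5)*(-134) + j = (-4 - 8*(-18 - 1*5))*(-134) - 536 = (-4 - 8*(-18 - 5))*(-134) - 536 = (-4 - 8*(-23))*(-134) - 536 = (-4 + 184)*(-134) - 536 = 180*(-134) - 536 = -24120 - 536 = -24656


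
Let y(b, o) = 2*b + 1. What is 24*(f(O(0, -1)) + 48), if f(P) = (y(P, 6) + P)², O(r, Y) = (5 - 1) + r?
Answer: 5208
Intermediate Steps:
y(b, o) = 1 + 2*b
O(r, Y) = 4 + r
f(P) = (1 + 3*P)² (f(P) = ((1 + 2*P) + P)² = (1 + 3*P)²)
24*(f(O(0, -1)) + 48) = 24*((1 + 3*(4 + 0))² + 48) = 24*((1 + 3*4)² + 48) = 24*((1 + 12)² + 48) = 24*(13² + 48) = 24*(169 + 48) = 24*217 = 5208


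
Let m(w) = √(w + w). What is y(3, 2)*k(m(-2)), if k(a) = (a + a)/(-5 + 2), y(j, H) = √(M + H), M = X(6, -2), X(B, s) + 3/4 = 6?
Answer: -2*I*√29/3 ≈ -3.5901*I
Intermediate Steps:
X(B, s) = 21/4 (X(B, s) = -¾ + 6 = 21/4)
M = 21/4 ≈ 5.2500
m(w) = √2*√w (m(w) = √(2*w) = √2*√w)
y(j, H) = √(21/4 + H)
k(a) = -2*a/3 (k(a) = (2*a)/(-3) = (2*a)*(-⅓) = -2*a/3)
y(3, 2)*k(m(-2)) = (√(21 + 4*2)/2)*(-2*√2*√(-2)/3) = (√(21 + 8)/2)*(-2*√2*I*√2/3) = (√29/2)*(-4*I/3) = -2*I*√29/3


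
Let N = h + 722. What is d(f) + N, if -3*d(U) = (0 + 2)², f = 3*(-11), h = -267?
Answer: 1361/3 ≈ 453.67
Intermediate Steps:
N = 455 (N = -267 + 722 = 455)
f = -33
d(U) = -4/3 (d(U) = -(0 + 2)²/3 = -⅓*2² = -⅓*4 = -4/3)
d(f) + N = -4/3 + 455 = 1361/3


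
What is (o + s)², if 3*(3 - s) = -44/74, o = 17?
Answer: 5026564/12321 ≈ 407.97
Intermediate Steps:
s = 355/111 (s = 3 - (-44)/(3*74) = 3 - ⅓*(-22/37) = 3 + 22/111 = 355/111 ≈ 3.1982)
(o + s)² = (17 + 355/111)² = (2242/111)² = 5026564/12321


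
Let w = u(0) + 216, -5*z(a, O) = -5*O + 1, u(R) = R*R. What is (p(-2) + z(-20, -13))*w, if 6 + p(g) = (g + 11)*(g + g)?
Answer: -59616/5 ≈ -11923.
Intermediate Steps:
u(R) = R**2
z(a, O) = -1/5 + O (z(a, O) = -(-5*O + 1)/5 = -(1 - 5*O)/5 = -1/5 + O)
p(g) = -6 + 2*g*(11 + g) (p(g) = -6 + (g + 11)*(g + g) = -6 + (11 + g)*(2*g) = -6 + 2*g*(11 + g))
w = 216 (w = 0**2 + 216 = 0 + 216 = 216)
(p(-2) + z(-20, -13))*w = ((-6 + 2*(-2)**2 + 22*(-2)) + (-1/5 - 13))*216 = ((-6 + 2*4 - 44) - 66/5)*216 = ((-6 + 8 - 44) - 66/5)*216 = (-42 - 66/5)*216 = -276/5*216 = -59616/5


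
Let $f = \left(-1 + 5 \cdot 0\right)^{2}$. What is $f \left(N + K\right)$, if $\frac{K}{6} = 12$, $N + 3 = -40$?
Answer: $29$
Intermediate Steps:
$N = -43$ ($N = -3 - 40 = -43$)
$f = 1$ ($f = \left(-1 + 0\right)^{2} = \left(-1\right)^{2} = 1$)
$K = 72$ ($K = 6 \cdot 12 = 72$)
$f \left(N + K\right) = 1 \left(-43 + 72\right) = 1 \cdot 29 = 29$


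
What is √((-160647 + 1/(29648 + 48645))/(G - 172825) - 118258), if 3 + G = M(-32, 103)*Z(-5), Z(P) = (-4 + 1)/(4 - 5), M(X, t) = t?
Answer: 2*I*√5393700806071450845009243/13507030067 ≈ 343.89*I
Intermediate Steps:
Z(P) = 3 (Z(P) = -3/(-1) = -3*(-1) = 3)
G = 306 (G = -3 + 103*3 = -3 + 309 = 306)
√((-160647 + 1/(29648 + 48645))/(G - 172825) - 118258) = √((-160647 + 1/(29648 + 48645))/(306 - 172825) - 118258) = √((-160647 + 1/78293)/(-172519) - 118258) = √((-160647 + 1/78293)*(-1/172519) - 118258) = √(-12577535570/78293*(-1/172519) - 118258) = √(12577535570/13507030067 - 118258) = √(-1597301784127716/13507030067) = 2*I*√5393700806071450845009243/13507030067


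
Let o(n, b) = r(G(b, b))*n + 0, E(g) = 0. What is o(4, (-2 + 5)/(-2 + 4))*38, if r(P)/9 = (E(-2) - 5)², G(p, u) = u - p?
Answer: 34200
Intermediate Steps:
r(P) = 225 (r(P) = 9*(0 - 5)² = 9*(-5)² = 9*25 = 225)
o(n, b) = 225*n (o(n, b) = 225*n + 0 = 225*n)
o(4, (-2 + 5)/(-2 + 4))*38 = (225*4)*38 = 900*38 = 34200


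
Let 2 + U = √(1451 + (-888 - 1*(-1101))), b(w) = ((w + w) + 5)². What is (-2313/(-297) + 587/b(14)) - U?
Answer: 11246/1089 - 8*√26 ≈ -30.465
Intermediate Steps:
b(w) = (5 + 2*w)² (b(w) = (2*w + 5)² = (5 + 2*w)²)
U = -2 + 8*√26 (U = -2 + √(1451 + (-888 - 1*(-1101))) = -2 + √(1451 + (-888 + 1101)) = -2 + √(1451 + 213) = -2 + √1664 = -2 + 8*√26 ≈ 38.792)
(-2313/(-297) + 587/b(14)) - U = (-2313/(-297) + 587/((5 + 2*14)²)) - (-2 + 8*√26) = (-2313*(-1/297) + 587/((5 + 28)²)) + (2 - 8*√26) = (257/33 + 587/(33²)) + (2 - 8*√26) = (257/33 + 587/1089) + (2 - 8*√26) = 9068/1089 + (2 - 8*√26) = 11246/1089 - 8*√26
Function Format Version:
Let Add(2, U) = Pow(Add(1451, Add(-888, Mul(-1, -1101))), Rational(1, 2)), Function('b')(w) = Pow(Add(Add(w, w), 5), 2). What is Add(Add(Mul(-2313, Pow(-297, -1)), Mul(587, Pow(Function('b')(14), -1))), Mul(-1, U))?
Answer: Add(Rational(11246, 1089), Mul(-8, Pow(26, Rational(1, 2)))) ≈ -30.465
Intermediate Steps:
Function('b')(w) = Pow(Add(5, Mul(2, w)), 2) (Function('b')(w) = Pow(Add(Mul(2, w), 5), 2) = Pow(Add(5, Mul(2, w)), 2))
U = Add(-2, Mul(8, Pow(26, Rational(1, 2)))) (U = Add(-2, Pow(Add(1451, Add(-888, Mul(-1, -1101))), Rational(1, 2))) = Add(-2, Pow(Add(1451, Add(-888, 1101)), Rational(1, 2))) = Add(-2, Pow(Add(1451, 213), Rational(1, 2))) = Add(-2, Pow(1664, Rational(1, 2))) = Add(-2, Mul(8, Pow(26, Rational(1, 2)))) ≈ 38.792)
Add(Add(Mul(-2313, Pow(-297, -1)), Mul(587, Pow(Function('b')(14), -1))), Mul(-1, U)) = Add(Add(Mul(-2313, Pow(-297, -1)), Mul(587, Pow(Pow(Add(5, Mul(2, 14)), 2), -1))), Mul(-1, Add(-2, Mul(8, Pow(26, Rational(1, 2)))))) = Add(Add(Mul(-2313, Rational(-1, 297)), Mul(587, Pow(Pow(Add(5, 28), 2), -1))), Add(2, Mul(-8, Pow(26, Rational(1, 2))))) = Add(Add(Rational(257, 33), Mul(587, Pow(Pow(33, 2), -1))), Add(2, Mul(-8, Pow(26, Rational(1, 2))))) = Add(Add(Rational(257, 33), Mul(587, Pow(1089, -1))), Add(2, Mul(-8, Pow(26, Rational(1, 2))))) = Add(Add(Rational(257, 33), Mul(587, Rational(1, 1089))), Add(2, Mul(-8, Pow(26, Rational(1, 2))))) = Add(Add(Rational(257, 33), Rational(587, 1089)), Add(2, Mul(-8, Pow(26, Rational(1, 2))))) = Add(Rational(9068, 1089), Add(2, Mul(-8, Pow(26, Rational(1, 2))))) = Add(Rational(11246, 1089), Mul(-8, Pow(26, Rational(1, 2))))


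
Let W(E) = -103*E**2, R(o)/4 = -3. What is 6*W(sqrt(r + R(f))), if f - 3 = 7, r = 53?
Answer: -25338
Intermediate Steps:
f = 10 (f = 3 + 7 = 10)
R(o) = -12 (R(o) = 4*(-3) = -12)
6*W(sqrt(r + R(f))) = 6*(-103*(sqrt(53 - 12))**2) = 6*(-103*(sqrt(41))**2) = 6*(-103*41) = 6*(-4223) = -25338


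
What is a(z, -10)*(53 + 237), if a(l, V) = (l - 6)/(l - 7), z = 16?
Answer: 2900/9 ≈ 322.22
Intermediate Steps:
a(l, V) = (-6 + l)/(-7 + l)
a(z, -10)*(53 + 237) = ((-6 + 16)/(-7 + 16))*(53 + 237) = (10/9)*290 = 2900/9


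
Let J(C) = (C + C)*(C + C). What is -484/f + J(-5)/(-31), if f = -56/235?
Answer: 880085/434 ≈ 2027.8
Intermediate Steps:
J(C) = 4*C² (J(C) = (2*C)*(2*C) = 4*C²)
f = -56/235 (f = -56*1/235 = -56/235 ≈ -0.23830)
-484/f + J(-5)/(-31) = -484/(-56/235) + (4*(-5)²)/(-31) = -484*(-235/56) + (4*25)*(-1/31) = 28435/14 + 100*(-1/31) = 28435/14 - 100/31 = 880085/434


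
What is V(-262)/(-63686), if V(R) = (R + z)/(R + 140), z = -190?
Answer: -113/1942423 ≈ -5.8175e-5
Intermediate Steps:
V(R) = (-190 + R)/(140 + R) (V(R) = (R - 190)/(R + 140) = (-190 + R)/(140 + R))
V(-262)/(-63686) = ((-190 - 262)/(140 - 262))/(-63686) = (-452/(-122))*(-1/63686) = -1/122*(-452)*(-1/63686) = (226/61)*(-1/63686) = -113/1942423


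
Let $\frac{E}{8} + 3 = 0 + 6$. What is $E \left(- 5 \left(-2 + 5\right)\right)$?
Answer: $-360$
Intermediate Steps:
$E = 24$ ($E = -24 + 8 \left(0 + 6\right) = -24 + 8 \cdot 6 = -24 + 48 = 24$)
$E \left(- 5 \left(-2 + 5\right)\right) = 24 \left(- 5 \left(-2 + 5\right)\right) = 24 \left(\left(-5\right) 3\right) = 24 \left(-15\right) = -360$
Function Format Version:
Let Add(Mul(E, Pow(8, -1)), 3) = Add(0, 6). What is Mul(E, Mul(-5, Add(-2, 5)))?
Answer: -360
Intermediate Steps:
E = 24 (E = Add(-24, Mul(8, Add(0, 6))) = Add(-24, Mul(8, 6)) = Add(-24, 48) = 24)
Mul(E, Mul(-5, Add(-2, 5))) = Mul(24, Mul(-5, Add(-2, 5))) = Mul(24, Mul(-5, 3)) = Mul(24, -15) = -360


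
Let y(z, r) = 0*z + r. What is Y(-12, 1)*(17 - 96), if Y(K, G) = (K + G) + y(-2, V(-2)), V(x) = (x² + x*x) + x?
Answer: 395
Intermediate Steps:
V(x) = x + 2*x² (V(x) = (x² + x²) + x = 2*x² + x = x + 2*x²)
y(z, r) = r (y(z, r) = 0 + r = r)
Y(K, G) = 6 + G + K (Y(K, G) = (K + G) - 2*(1 + 2*(-2)) = (G + K) - 2*(1 - 4) = (G + K) - 2*(-3) = (G + K) + 6 = 6 + G + K)
Y(-12, 1)*(17 - 96) = (6 + 1 - 12)*(17 - 96) = -5*(-79) = 395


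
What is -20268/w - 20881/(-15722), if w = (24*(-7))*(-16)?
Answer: -1562651/251552 ≈ -6.2120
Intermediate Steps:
w = 2688 (w = -168*(-16) = 2688)
-20268/w - 20881/(-15722) = -20268/2688 - 20881/(-15722) = -20268*1/2688 - 20881*(-1/15722) = -1689/224 + 2983/2246 = -1562651/251552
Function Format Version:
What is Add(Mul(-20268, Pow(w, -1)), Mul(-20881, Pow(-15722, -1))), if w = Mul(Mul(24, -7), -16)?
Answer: Rational(-1562651, 251552) ≈ -6.2120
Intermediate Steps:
w = 2688 (w = Mul(-168, -16) = 2688)
Add(Mul(-20268, Pow(w, -1)), Mul(-20881, Pow(-15722, -1))) = Add(Mul(-20268, Pow(2688, -1)), Mul(-20881, Pow(-15722, -1))) = Add(Mul(-20268, Rational(1, 2688)), Mul(-20881, Rational(-1, 15722))) = Add(Rational(-1689, 224), Rational(2983, 2246)) = Rational(-1562651, 251552)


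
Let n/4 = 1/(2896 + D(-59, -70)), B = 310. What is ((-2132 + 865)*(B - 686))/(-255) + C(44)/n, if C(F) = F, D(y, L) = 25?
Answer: 7717013/255 ≈ 30263.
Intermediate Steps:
n = 4/2921 (n = 4/(2896 + 25) = 4/2921 ≈ 0.0013694)
((-2132 + 865)*(B - 686))/(-255) + C(44)/n = ((-2132 + 865)*(310 - 686))/(-255) + 44/(4/2921) = -1267*(-376)*(-1/255) + 44*(2921/4) = 476392*(-1/255) + 32131 = -476392/255 + 32131 = 7717013/255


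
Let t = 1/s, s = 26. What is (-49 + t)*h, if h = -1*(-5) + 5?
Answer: -6365/13 ≈ -489.62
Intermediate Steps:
h = 10 (h = 5 + 5 = 10)
t = 1/26 ≈ 0.038462
(-49 + t)*h = (-49 + 1/26)*10 = -1273/26*10 = -6365/13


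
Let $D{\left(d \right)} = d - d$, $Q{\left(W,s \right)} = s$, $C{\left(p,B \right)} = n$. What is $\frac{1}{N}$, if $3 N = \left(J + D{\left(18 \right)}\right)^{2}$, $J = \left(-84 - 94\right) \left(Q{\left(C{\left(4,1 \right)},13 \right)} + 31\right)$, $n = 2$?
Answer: $\frac{3}{61340224} \approx 4.8908 \cdot 10^{-8}$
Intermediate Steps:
$C{\left(p,B \right)} = 2$
$D{\left(d \right)} = 0$
$J = -7832$ ($J = \left(-84 - 94\right) \left(13 + 31\right) = \left(-178\right) 44 = -7832$)
$N = \frac{61340224}{3}$ ($N = \frac{\left(-7832 + 0\right)^{2}}{3} = \frac{\left(-7832\right)^{2}}{3} = \frac{1}{3} \cdot 61340224 = \frac{61340224}{3} \approx 2.0447 \cdot 10^{7}$)
$\frac{1}{N} = \frac{1}{\frac{61340224}{3}} = \frac{3}{61340224}$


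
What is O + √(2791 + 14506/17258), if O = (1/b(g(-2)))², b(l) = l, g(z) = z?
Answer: ¼ + 2*√51969861042/8629 ≈ 53.088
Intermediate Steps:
O = ¼ (O = (1/(-2))² = (-½)² = ¼ ≈ 0.25000)
O + √(2791 + 14506/17258) = ¼ + √(2791 + 14506/17258) = ¼ + √(2791 + 14506*(1/17258)) = ¼ + √(2791 + 7253/8629) = ¼ + √(24090792/8629) = ¼ + 2*√51969861042/8629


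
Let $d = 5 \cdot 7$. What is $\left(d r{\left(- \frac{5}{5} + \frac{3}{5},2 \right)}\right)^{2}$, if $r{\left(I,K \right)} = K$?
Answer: $4900$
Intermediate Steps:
$d = 35$
$\left(d r{\left(- \frac{5}{5} + \frac{3}{5},2 \right)}\right)^{2} = \left(35 \cdot 2\right)^{2} = 70^{2} = 4900$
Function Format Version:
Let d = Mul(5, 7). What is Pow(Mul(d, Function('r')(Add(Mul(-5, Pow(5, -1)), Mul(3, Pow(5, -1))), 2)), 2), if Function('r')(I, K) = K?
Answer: 4900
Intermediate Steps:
d = 35
Pow(Mul(d, Function('r')(Add(Mul(-5, Pow(5, -1)), Mul(3, Pow(5, -1))), 2)), 2) = Pow(Mul(35, 2), 2) = Pow(70, 2) = 4900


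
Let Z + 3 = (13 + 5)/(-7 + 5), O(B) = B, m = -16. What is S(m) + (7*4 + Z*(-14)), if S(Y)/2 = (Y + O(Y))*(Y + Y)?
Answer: 2244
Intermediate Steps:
S(Y) = 8*Y² (S(Y) = 2*((Y + Y)*(Y + Y)) = 2*((2*Y)*(2*Y)) = 2*(4*Y²) = 8*Y²)
Z = -12 (Z = -3 + (13 + 5)/(-7 + 5) = -3 + 18/(-2) = -3 + 18*(-½) = -3 - 9 = -12)
S(m) + (7*4 + Z*(-14)) = 8*(-16)² + (7*4 - 12*(-14)) = 8*256 + (28 + 168) = 2048 + 196 = 2244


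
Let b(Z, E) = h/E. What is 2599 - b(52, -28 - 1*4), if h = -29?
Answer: 83139/32 ≈ 2598.1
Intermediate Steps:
b(Z, E) = -29/E
2599 - b(52, -28 - 1*4) = 2599 - (-29)/(-28 - 1*4) = 2599 - (-29)/(-28 - 4) = 2599 - (-29)/(-32) = 2599 - (-29)*(-1)/32 = 2599 - 1*29/32 = 2599 - 29/32 = 83139/32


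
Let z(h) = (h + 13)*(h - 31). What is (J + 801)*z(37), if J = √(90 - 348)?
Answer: 240300 + 300*I*√258 ≈ 2.403e+5 + 4818.7*I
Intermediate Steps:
J = I*√258 (J = √(-258) = I*√258 ≈ 16.062*I)
z(h) = (-31 + h)*(13 + h) (z(h) = (13 + h)*(-31 + h) = (-31 + h)*(13 + h))
(J + 801)*z(37) = (I*√258 + 801)*(-403 + 37² - 18*37) = (801 + I*√258)*(-403 + 1369 - 666) = (801 + I*√258)*300 = 240300 + 300*I*√258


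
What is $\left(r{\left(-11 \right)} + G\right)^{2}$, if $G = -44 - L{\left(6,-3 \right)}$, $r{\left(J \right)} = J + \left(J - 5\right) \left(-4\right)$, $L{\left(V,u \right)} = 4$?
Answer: $25$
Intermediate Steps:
$r{\left(J \right)} = 20 - 3 J$ ($r{\left(J \right)} = J + \left(-5 + J\right) \left(-4\right) = J - \left(-20 + 4 J\right) = 20 - 3 J$)
$G = -48$ ($G = -44 - 4 = -48$)
$\left(r{\left(-11 \right)} + G\right)^{2} = \left(\left(20 - -33\right) - 48\right)^{2} = \left(\left(20 + 33\right) - 48\right)^{2} = \left(53 - 48\right)^{2} = 5^{2} = 25$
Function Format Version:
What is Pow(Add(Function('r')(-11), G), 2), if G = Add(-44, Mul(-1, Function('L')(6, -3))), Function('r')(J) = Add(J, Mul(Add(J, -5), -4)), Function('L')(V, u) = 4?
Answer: 25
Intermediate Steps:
Function('r')(J) = Add(20, Mul(-3, J)) (Function('r')(J) = Add(J, Mul(Add(-5, J), -4)) = Add(J, Add(20, Mul(-4, J))) = Add(20, Mul(-3, J)))
G = -48 (G = Add(-44, Mul(-1, 4)) = Add(-44, -4) = -48)
Pow(Add(Function('r')(-11), G), 2) = Pow(Add(Add(20, Mul(-3, -11)), -48), 2) = Pow(Add(Add(20, 33), -48), 2) = Pow(Add(53, -48), 2) = Pow(5, 2) = 25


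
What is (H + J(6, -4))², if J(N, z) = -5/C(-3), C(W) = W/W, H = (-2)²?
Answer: 1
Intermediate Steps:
H = 4
C(W) = 1
J(N, z) = -5 (J(N, z) = -5/1 = -5*1 = -5)
(H + J(6, -4))² = (4 - 5)² = (-1)² = 1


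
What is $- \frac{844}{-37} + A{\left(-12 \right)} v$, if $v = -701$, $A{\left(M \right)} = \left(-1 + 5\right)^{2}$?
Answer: $- \frac{414148}{37} \approx -11193.0$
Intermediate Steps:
$A{\left(M \right)} = 16$ ($A{\left(M \right)} = 4^{2} = 16$)
$- \frac{844}{-37} + A{\left(-12 \right)} v = - \frac{844}{-37} + 16 \left(-701\right) = \left(-844\right) \left(- \frac{1}{37}\right) - 11216 = \frac{844}{37} - 11216 = - \frac{414148}{37}$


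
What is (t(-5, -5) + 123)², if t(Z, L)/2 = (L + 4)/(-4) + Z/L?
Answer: 63001/4 ≈ 15750.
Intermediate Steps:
t(Z, L) = -2 - L/2 + 2*Z/L (t(Z, L) = 2*((L + 4)/(-4) + Z/L) = 2*((4 + L)*(-¼) + Z/L) = 2*((-1 - L/4) + Z/L) = 2*(-1 - L/4 + Z/L) = -2 - L/2 + 2*Z/L)
(t(-5, -5) + 123)² = ((-2 - ½*(-5) + 2*(-5)/(-5)) + 123)² = ((-2 + 5/2 + 2*(-5)*(-⅕)) + 123)² = ((-2 + 5/2 + 2) + 123)² = (5/2 + 123)² = (251/2)² = 63001/4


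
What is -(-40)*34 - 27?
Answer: 1333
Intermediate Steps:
-(-40)*34 - 27 = -40*(-34) - 27 = 1360 - 27 = 1333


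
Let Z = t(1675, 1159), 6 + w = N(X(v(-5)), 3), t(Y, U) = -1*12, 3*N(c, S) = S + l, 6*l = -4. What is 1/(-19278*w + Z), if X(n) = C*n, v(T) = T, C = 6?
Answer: 1/100662 ≈ 9.9342e-6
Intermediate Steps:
l = -⅔ (l = (⅙)*(-4) = -⅔ ≈ -0.66667)
X(n) = 6*n
N(c, S) = -2/9 + S/3 (N(c, S) = (S - ⅔)/3 = (-⅔ + S)/3 = -2/9 + S/3)
t(Y, U) = -12
w = -47/9 (w = -6 + (-2/9 + (⅓)*3) = -6 + (-2/9 + 1) = -6 + 7/9 = -47/9 ≈ -5.2222)
Z = -12
1/(-19278*w + Z) = 1/(-19278*(-47/9) - 12) = 1/(100674 - 12) = 1/100662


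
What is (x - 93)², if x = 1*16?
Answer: 5929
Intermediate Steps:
x = 16
(x - 93)² = (16 - 93)² = (-77)² = 5929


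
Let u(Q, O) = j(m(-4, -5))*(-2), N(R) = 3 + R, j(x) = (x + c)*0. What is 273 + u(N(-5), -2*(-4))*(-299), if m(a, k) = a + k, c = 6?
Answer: 273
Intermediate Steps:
j(x) = 0 (j(x) = (x + 6)*0 = (6 + x)*0 = 0)
u(Q, O) = 0 (u(Q, O) = 0*(-2) = 0)
273 + u(N(-5), -2*(-4))*(-299) = 273 + 0*(-299) = 273 + 0 = 273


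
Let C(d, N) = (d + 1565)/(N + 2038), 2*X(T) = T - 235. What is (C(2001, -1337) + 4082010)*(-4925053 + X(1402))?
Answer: -14091332914988432/701 ≈ -2.0102e+13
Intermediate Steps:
X(T) = -235/2 + T/2 (X(T) = (T - 235)/2 = (-235 + T)/2 = -235/2 + T/2)
C(d, N) = (1565 + d)/(2038 + N)
(C(2001, -1337) + 4082010)*(-4925053 + X(1402)) = ((1565 + 2001)/(2038 - 1337) + 4082010)*(-4925053 + (-235/2 + (½)*1402)) = (3566/701 + 4082010)*(-4925053 + (-235/2 + 701)) = ((1/701)*3566 + 4082010)*(-4925053 + 1167/2) = (3566/701 + 4082010)*(-9848939/2) = (2861492576/701)*(-9848939/2) = -14091332914988432/701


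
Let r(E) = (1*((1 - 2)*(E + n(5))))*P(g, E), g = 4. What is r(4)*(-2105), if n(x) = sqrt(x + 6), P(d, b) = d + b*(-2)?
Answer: -33680 - 8420*sqrt(11) ≈ -61606.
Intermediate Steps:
P(d, b) = d - 2*b
n(x) = sqrt(6 + x)
r(E) = (4 - 2*E)*(-E - sqrt(11)) (r(E) = (1*((1 - 2)*(E + sqrt(6 + 5))))*(4 - 2*E) = (1*(-(E + sqrt(11))))*(4 - 2*E) = (1*(-E - sqrt(11)))*(4 - 2*E) = (-E - sqrt(11))*(4 - 2*E) = (4 - 2*E)*(-E - sqrt(11)))
r(4)*(-2105) = (2*(-2 + 4)*(4 + sqrt(11)))*(-2105) = (2*2*(4 + sqrt(11)))*(-2105) = (16 + 4*sqrt(11))*(-2105) = -33680 - 8420*sqrt(11)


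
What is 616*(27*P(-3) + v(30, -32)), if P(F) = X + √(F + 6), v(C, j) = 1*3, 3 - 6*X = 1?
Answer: 7392 + 16632*√3 ≈ 36200.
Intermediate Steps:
X = ⅓ (X = ½ - ⅙*1 = ½ - ⅙ = ⅓ ≈ 0.33333)
v(C, j) = 3
P(F) = ⅓ + √(6 + F) (P(F) = ⅓ + √(F + 6) = ⅓ + √(6 + F))
616*(27*P(-3) + v(30, -32)) = 616*(27*(⅓ + √(6 - 3)) + 3) = 616*(27*(⅓ + √3) + 3) = 616*((9 + 27*√3) + 3) = 616*(12 + 27*√3) = 7392 + 16632*√3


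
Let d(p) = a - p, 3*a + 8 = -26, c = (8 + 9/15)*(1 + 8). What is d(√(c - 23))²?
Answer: 8228/45 + 272*√85/15 ≈ 350.03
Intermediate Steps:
c = 387/5 (c = (8 + 9*(1/15))*9 = (8 + ⅗)*9 = (43/5)*9 = 387/5 ≈ 77.400)
a = -34/3 (a = -8/3 + (⅓)*(-26) = -8/3 - 26/3 = -34/3 ≈ -11.333)
d(p) = -34/3 - p
d(√(c - 23))² = (-34/3 - √(387/5 - 23))² = (-34/3 - √(272/5))² = (-34/3 - 4*√85/5)²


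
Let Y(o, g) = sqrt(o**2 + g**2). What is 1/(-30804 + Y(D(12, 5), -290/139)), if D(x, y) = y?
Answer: -595164084/18333433876411 - 695*sqrt(22685)/18333433876411 ≈ -3.2469e-5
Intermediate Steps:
Y(o, g) = sqrt(g**2 + o**2)
1/(-30804 + Y(D(12, 5), -290/139)) = 1/(-30804 + sqrt((-290/139)**2 + 5**2)) = 1/(-30804 + sqrt((-290*1/139)**2 + 25)) = 1/(-30804 + sqrt((-290/139)**2 + 25)) = 1/(-30804 + sqrt(84100/19321 + 25)) = 1/(-30804 + sqrt(567125/19321)) = 1/(-30804 + 5*sqrt(22685)/139)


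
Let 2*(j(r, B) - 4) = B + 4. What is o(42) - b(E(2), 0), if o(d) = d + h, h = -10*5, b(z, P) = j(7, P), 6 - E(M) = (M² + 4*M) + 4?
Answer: -14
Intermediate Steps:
E(M) = 2 - M² - 4*M (E(M) = 6 - ((M² + 4*M) + 4) = 6 - (4 + M² + 4*M) = 6 + (-4 - M² - 4*M) = 2 - M² - 4*M)
j(r, B) = 6 + B/2 (j(r, B) = 4 + (B + 4)/2 = 4 + (4 + B)/2 = 4 + (2 + B/2) = 6 + B/2)
b(z, P) = 6 + P/2
h = -50
o(d) = -50 + d (o(d) = d - 50 = -50 + d)
o(42) - b(E(2), 0) = (-50 + 42) - (6 + (½)*0) = -8 - (6 + 0) = -8 - 1*6 = -8 - 6 = -14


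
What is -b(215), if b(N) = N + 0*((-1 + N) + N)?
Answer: -215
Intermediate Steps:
b(N) = N (b(N) = N + 0*(-1 + 2*N) = N + 0 = N)
-b(215) = -1*215 = -215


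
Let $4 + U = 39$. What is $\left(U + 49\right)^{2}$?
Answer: $7056$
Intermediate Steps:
$U = 35$ ($U = -4 + 39 = 35$)
$\left(U + 49\right)^{2} = \left(35 + 49\right)^{2} = 84^{2} = 7056$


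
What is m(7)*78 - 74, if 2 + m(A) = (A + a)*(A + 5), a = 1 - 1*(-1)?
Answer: 8194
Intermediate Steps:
a = 2 (a = 1 + 1 = 2)
m(A) = -2 + (2 + A)*(5 + A) (m(A) = -2 + (A + 2)*(A + 5) = -2 + (2 + A)*(5 + A))
m(7)*78 - 74 = (8 + 7**2 + 7*7)*78 - 74 = (8 + 49 + 49)*78 - 74 = 106*78 - 74 = 8268 - 74 = 8194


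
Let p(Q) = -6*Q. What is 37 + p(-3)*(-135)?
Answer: -2393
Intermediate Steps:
37 + p(-3)*(-135) = 37 - 6*(-3)*(-135) = 37 + 18*(-135) = 37 - 2430 = -2393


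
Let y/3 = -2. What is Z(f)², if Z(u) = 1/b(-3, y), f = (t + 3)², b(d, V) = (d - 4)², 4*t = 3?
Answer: 1/2401 ≈ 0.00041649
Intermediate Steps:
t = ¾ (t = (¼)*3 = ¾ ≈ 0.75000)
y = -6 (y = 3*(-2) = -6)
b(d, V) = (-4 + d)²
f = 225/16 (f = (¾ + 3)² = (15/4)² = 225/16 ≈ 14.063)
Z(u) = 1/49 (Z(u) = 1/((-4 - 3)²) = 1/((-7)²) = 1/49)
Z(f)² = (1/49)² = 1/2401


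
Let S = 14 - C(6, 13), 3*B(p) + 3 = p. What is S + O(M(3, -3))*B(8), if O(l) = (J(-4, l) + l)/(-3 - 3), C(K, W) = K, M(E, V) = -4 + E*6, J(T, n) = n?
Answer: 2/9 ≈ 0.22222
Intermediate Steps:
M(E, V) = -4 + 6*E
B(p) = -1 + p/3
O(l) = -l/3 (O(l) = (l + l)/(-3 - 3) = (2*l)/(-6) = (2*l)*(-⅙) = -l/3)
S = 8 (S = 14 - 1*6 = 14 - 6 = 8)
S + O(M(3, -3))*B(8) = 8 + (-(-4 + 6*3)/3)*(-1 + (⅓)*8) = 8 + (-(-4 + 18)/3)*(-1 + 8/3) = 8 - ⅓*14*(5/3) = 8 - 14/3*5/3 = 8 - 70/9 = 2/9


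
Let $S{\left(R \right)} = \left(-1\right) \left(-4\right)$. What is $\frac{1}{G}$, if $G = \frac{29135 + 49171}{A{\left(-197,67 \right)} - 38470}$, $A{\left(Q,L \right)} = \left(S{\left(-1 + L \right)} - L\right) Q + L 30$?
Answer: $- \frac{24049}{78306} \approx -0.30712$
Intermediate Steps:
$S{\left(R \right)} = 4$
$A{\left(Q,L \right)} = 30 L + Q \left(4 - L\right)$ ($A{\left(Q,L \right)} = \left(4 - L\right) Q + L 30 = Q \left(4 - L\right) + 30 L = 30 L + Q \left(4 - L\right)$)
$G = - \frac{78306}{24049}$ ($G = \frac{29135 + 49171}{\left(4 \left(-197\right) + 30 \cdot 67 - 67 \left(-197\right)\right) - 38470} = \frac{78306}{\left(-788 + 2010 + 13199\right) - 38470} = \frac{78306}{14421 - 38470} = \frac{78306}{-24049} = 78306 \left(- \frac{1}{24049}\right) = - \frac{78306}{24049} \approx -3.2561$)
$\frac{1}{G} = \frac{1}{- \frac{78306}{24049}} = - \frac{24049}{78306}$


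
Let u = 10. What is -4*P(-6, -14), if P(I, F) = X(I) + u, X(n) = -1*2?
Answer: -32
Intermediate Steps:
X(n) = -2
P(I, F) = 8 (P(I, F) = -2 + 10 = 8)
-4*P(-6, -14) = -4*8 = -32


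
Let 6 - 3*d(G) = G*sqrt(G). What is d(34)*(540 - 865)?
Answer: -650 + 11050*sqrt(34)/3 ≈ 20827.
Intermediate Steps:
d(G) = 2 - G**(3/2)/3 (d(G) = 2 - G*sqrt(G)/3 = 2 - G**(3/2)/3)
d(34)*(540 - 865) = (2 - 34*sqrt(34)/3)*(540 - 865) = (2 - 34*sqrt(34)/3)*(-325) = -650 + 11050*sqrt(34)/3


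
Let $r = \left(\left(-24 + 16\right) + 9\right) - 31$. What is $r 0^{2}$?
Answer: $0$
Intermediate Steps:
$r = -30$ ($r = \left(-8 + 9\right) - 31 = 1 - 31 = -30$)
$r 0^{2} = - 30 \cdot 0^{2} = \left(-30\right) 0 = 0$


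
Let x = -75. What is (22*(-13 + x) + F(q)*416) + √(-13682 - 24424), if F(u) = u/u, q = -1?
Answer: -1520 + 3*I*√4234 ≈ -1520.0 + 195.21*I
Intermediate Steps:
F(u) = 1
(22*(-13 + x) + F(q)*416) + √(-13682 - 24424) = (22*(-13 - 75) + 1*416) + √(-13682 - 24424) = (22*(-88) + 416) + √(-38106) = (-1936 + 416) + 3*I*√4234 = -1520 + 3*I*√4234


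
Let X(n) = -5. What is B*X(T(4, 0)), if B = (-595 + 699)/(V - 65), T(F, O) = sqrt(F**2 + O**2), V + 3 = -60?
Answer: 65/16 ≈ 4.0625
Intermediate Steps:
V = -63 (V = -3 - 60 = -63)
B = -13/16 (B = (-595 + 699)/(-63 - 65) = 104/(-128) = 104*(-1/128) = -13/16 ≈ -0.81250)
B*X(T(4, 0)) = -13/16*(-5) = 65/16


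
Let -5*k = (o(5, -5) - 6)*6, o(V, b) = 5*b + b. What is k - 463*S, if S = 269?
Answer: -622519/5 ≈ -1.2450e+5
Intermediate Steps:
o(V, b) = 6*b
k = 216/5 (k = -(6*(-5) - 6)*6/5 = -(-30 - 6)*6/5 = -(-36)*6/5 = -⅕*(-216) = 216/5 ≈ 43.200)
k - 463*S = 216/5 - 463*269 = 216/5 - 124547 = -622519/5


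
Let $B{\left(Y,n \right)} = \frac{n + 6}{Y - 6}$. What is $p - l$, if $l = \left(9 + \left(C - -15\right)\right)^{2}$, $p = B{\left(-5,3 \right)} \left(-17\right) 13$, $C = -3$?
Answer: $- \frac{2862}{11} \approx -260.18$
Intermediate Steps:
$B{\left(Y,n \right)} = \frac{6 + n}{-6 + Y}$
$p = \frac{1989}{11}$ ($p = \frac{6 + 3}{-6 - 5} \left(-17\right) 13 = \frac{1}{-11} \cdot 9 \left(-17\right) 13 = \left(- \frac{1}{11}\right) 9 \left(-17\right) 13 = \left(- \frac{9}{11}\right) \left(-17\right) 13 = \frac{153}{11} \cdot 13 = \frac{1989}{11} \approx 180.82$)
$l = 441$ ($l = \left(9 - -12\right)^{2} = \left(9 + \left(-3 + 15\right)\right)^{2} = \left(9 + 12\right)^{2} = 21^{2} = 441$)
$p - l = \frac{1989}{11} - 441 = - \frac{2862}{11}$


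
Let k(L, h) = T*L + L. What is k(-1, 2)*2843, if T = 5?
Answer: -17058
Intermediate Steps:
k(L, h) = 6*L (k(L, h) = 5*L + L = 6*L)
k(-1, 2)*2843 = (6*(-1))*2843 = -6*2843 = -17058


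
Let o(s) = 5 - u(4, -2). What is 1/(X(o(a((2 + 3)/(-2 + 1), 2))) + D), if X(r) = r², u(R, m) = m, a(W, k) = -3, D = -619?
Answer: -1/570 ≈ -0.0017544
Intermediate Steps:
o(s) = 7 (o(s) = 5 - 1*(-2) = 5 + 2 = 7)
1/(X(o(a((2 + 3)/(-2 + 1), 2))) + D) = 1/(7² - 619) = 1/(49 - 619) = 1/(-570) = -1/570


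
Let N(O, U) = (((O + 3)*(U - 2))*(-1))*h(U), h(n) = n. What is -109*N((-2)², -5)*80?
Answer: 2136400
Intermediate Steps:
N(O, U) = -U*(-2 + U)*(3 + O) (N(O, U) = (((O + 3)*(U - 2))*(-1))*U = (((3 + O)*(-2 + U))*(-1))*U = (((-2 + U)*(3 + O))*(-1))*U = (-(-2 + U)*(3 + O))*U = -U*(-2 + U)*(3 + O))
-109*N((-2)², -5)*80 = -(-545)*(6 - 3*(-5) + 2*(-2)² - 1*(-2)²*(-5))*80 = -(-545)*(6 + 15 + 2*4 - 1*4*(-5))*80 = -(-545)*(6 + 15 + 8 + 20)*80 = -(-545)*49*80 = -109*(-245)*80 = 26705*80 = 2136400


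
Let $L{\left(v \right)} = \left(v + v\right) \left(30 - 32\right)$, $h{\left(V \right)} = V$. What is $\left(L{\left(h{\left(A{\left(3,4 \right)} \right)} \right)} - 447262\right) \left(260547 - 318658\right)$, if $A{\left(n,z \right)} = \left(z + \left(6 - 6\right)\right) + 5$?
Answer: $25992934078$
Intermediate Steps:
$A{\left(n,z \right)} = 5 + z$ ($A{\left(n,z \right)} = \left(z + \left(6 - 6\right)\right) + 5 = \left(z + 0\right) + 5 = z + 5 = 5 + z$)
$L{\left(v \right)} = - 4 v$ ($L{\left(v \right)} = 2 v \left(-2\right) = - 4 v$)
$\left(L{\left(h{\left(A{\left(3,4 \right)} \right)} \right)} - 447262\right) \left(260547 - 318658\right) = \left(- 4 \left(5 + 4\right) - 447262\right) \left(260547 - 318658\right) = \left(\left(-4\right) 9 - 447262\right) \left(-58111\right) = \left(-36 - 447262\right) \left(-58111\right) = \left(-447298\right) \left(-58111\right) = 25992934078$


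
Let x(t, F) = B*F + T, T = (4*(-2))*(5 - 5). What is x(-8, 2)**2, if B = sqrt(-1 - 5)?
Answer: -24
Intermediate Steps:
B = I*sqrt(6) (B = sqrt(-6) = I*sqrt(6) ≈ 2.4495*I)
T = 0 (T = -8*0 = 0)
x(t, F) = I*F*sqrt(6) (x(t, F) = (I*sqrt(6))*F + 0 = I*F*sqrt(6) + 0 = I*F*sqrt(6))
x(-8, 2)**2 = (I*2*sqrt(6))**2 = (2*I*sqrt(6))**2 = -24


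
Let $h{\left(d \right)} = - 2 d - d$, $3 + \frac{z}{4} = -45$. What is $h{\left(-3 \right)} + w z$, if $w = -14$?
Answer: $2697$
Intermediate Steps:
$z = -192$ ($z = -12 + 4 \left(-45\right) = -12 - 180 = -192$)
$h{\left(d \right)} = - 3 d$
$h{\left(-3 \right)} + w z = \left(-3\right) \left(-3\right) - -2688 = 9 + 2688 = 2697$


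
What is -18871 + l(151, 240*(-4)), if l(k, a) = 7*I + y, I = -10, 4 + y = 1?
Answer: -18944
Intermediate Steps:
y = -3 (y = -4 + 1 = -3)
l(k, a) = -73 (l(k, a) = 7*(-10) - 3 = -70 - 3 = -73)
-18871 + l(151, 240*(-4)) = -18871 - 73 = -18944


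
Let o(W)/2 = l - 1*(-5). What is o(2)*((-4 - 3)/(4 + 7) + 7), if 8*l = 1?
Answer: 1435/22 ≈ 65.227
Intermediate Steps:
l = ⅛ (l = (⅛)*1 = ⅛ ≈ 0.12500)
o(W) = 41/4 (o(W) = 2*(⅛ - 1*(-5)) = 2*(⅛ + 5) = 2*(41/8) = 41/4)
o(2)*((-4 - 3)/(4 + 7) + 7) = 41*((-4 - 3)/(4 + 7) + 7)/4 = 41*(-7/11 + 7)/4 = (41/4)*(70/11) = 1435/22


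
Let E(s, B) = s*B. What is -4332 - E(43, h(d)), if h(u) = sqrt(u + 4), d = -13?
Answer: -4332 - 129*I ≈ -4332.0 - 129.0*I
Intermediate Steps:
h(u) = sqrt(4 + u)
E(s, B) = B*s
-4332 - E(43, h(d)) = -4332 - sqrt(4 - 13)*43 = -4332 - sqrt(-9)*43 = -4332 - 3*I*43 = -4332 - 129*I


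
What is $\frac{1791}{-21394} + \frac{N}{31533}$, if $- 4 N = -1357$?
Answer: $- \frac{4279799}{58662348} \approx -0.072956$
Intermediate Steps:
$N = \frac{1357}{4}$ ($N = \left(- \frac{1}{4}\right) \left(-1357\right) = \frac{1357}{4} \approx 339.25$)
$\frac{1791}{-21394} + \frac{N}{31533} = \frac{1791}{-21394} + \frac{1357}{4 \cdot 31533} = 1791 \left(- \frac{1}{21394}\right) + \frac{1357}{4} \cdot \frac{1}{31533} = - \frac{1791}{21394} + \frac{59}{5484} = - \frac{4279799}{58662348}$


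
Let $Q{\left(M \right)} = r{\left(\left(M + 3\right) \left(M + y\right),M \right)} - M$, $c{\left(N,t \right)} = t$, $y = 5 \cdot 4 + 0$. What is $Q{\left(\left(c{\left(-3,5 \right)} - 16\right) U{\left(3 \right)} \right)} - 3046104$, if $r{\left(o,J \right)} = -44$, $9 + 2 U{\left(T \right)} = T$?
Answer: $-3046181$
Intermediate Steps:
$U{\left(T \right)} = - \frac{9}{2} + \frac{T}{2}$
$y = 20$ ($y = 20 + 0 = 20$)
$Q{\left(M \right)} = -44 - M$
$Q{\left(\left(c{\left(-3,5 \right)} - 16\right) U{\left(3 \right)} \right)} - 3046104 = \left(-44 - \left(5 - 16\right) \left(- \frac{9}{2} + \frac{1}{2} \cdot 3\right)\right) - 3046104 = \left(-44 - - 11 \left(- \frac{9}{2} + \frac{3}{2}\right)\right) - 3046104 = \left(-44 - \left(-11\right) \left(-3\right)\right) - 3046104 = \left(-44 - 33\right) - 3046104 = -77 - 3046104 = -3046181$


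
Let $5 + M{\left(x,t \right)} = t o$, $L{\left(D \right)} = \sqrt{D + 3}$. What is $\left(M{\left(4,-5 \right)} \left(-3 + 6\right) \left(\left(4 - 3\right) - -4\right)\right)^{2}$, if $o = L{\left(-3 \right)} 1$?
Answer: $5625$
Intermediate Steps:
$L{\left(D \right)} = \sqrt{3 + D}$
$o = 0$ ($o = \sqrt{3 - 3} \cdot 1 = \sqrt{0} \cdot 1 = 0 \cdot 1 = 0$)
$M{\left(x,t \right)} = -5$ ($M{\left(x,t \right)} = -5 + t 0 = -5 + 0 = -5$)
$\left(M{\left(4,-5 \right)} \left(-3 + 6\right) \left(\left(4 - 3\right) - -4\right)\right)^{2} = \left(- 5 \left(-3 + 6\right) \left(\left(4 - 3\right) - -4\right)\right)^{2} = \left(- 5 \cdot 3 \left(\left(4 - 3\right) + 4\right)\right)^{2} = \left(- 5 \cdot 3 \left(1 + 4\right)\right)^{2} = \left(- 5 \cdot 3 \cdot 5\right)^{2} = \left(\left(-5\right) 15\right)^{2} = \left(-75\right)^{2} = 5625$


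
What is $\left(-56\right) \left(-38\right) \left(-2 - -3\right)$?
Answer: $2128$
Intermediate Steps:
$\left(-56\right) \left(-38\right) \left(-2 - -3\right) = 2128 \left(-2 + 3\right) = 2128 \cdot 1 = 2128$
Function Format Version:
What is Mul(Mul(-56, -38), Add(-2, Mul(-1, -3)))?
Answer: 2128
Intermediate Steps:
Mul(Mul(-56, -38), Add(-2, Mul(-1, -3))) = Mul(2128, Add(-2, 3)) = Mul(2128, 1) = 2128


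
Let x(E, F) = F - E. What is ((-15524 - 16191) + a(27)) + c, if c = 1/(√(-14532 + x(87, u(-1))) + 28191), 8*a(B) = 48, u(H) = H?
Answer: -25200635797418/794747101 - 2*I*√3655/794747101 ≈ -31709.0 - 1.5214e-7*I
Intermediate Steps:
a(B) = 6 (a(B) = (⅛)*48 = 6)
c = 1/(28191 + 2*I*√3655) (c = 1/(√(-14532 + (-1 - 1*87)) + 28191) = 1/(√(-14532 + (-1 - 87)) + 28191) = 1/(√(-14532 - 88) + 28191) = 1/(√(-14620) + 28191) = 1/(2*I*√3655 + 28191) = 1/(28191 + 2*I*√3655) ≈ 3.5472e-5 - 1.521e-7*I)
((-15524 - 16191) + a(27)) + c = ((-15524 - 16191) + 6) + (28191/794747101 - 2*I*√3655/794747101) = (-31715 + 6) + (28191/794747101 - 2*I*√3655/794747101) = -31709 + (28191/794747101 - 2*I*√3655/794747101) = -25200635797418/794747101 - 2*I*√3655/794747101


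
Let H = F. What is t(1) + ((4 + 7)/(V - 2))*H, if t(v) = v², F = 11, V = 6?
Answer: 125/4 ≈ 31.250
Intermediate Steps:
H = 11
t(1) + ((4 + 7)/(V - 2))*H = 1² + ((4 + 7)/(6 - 2))*11 = 1 + (11/4)*11 = 1 + 121/4 = 125/4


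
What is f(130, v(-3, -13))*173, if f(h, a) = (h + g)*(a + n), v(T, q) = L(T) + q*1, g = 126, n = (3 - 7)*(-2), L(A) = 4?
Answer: -44288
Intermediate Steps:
n = 8 (n = -4*(-2) = 8)
v(T, q) = 4 + q (v(T, q) = 4 + q*1 = 4 + q)
f(h, a) = (8 + a)*(126 + h) (f(h, a) = (h + 126)*(a + 8) = (126 + h)*(8 + a) = (8 + a)*(126 + h))
f(130, v(-3, -13))*173 = (1008 + 8*130 + 126*(4 - 13) + (4 - 13)*130)*173 = (1008 + 1040 + 126*(-9) - 9*130)*173 = (1008 + 1040 - 1134 - 1170)*173 = -256*173 = -44288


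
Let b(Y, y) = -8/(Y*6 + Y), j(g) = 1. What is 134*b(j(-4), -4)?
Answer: -1072/7 ≈ -153.14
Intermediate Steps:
b(Y, y) = -8/(7*Y) (b(Y, y) = -8/(6*Y + Y) = -8*1/(7*Y) = -8/(7*Y))
134*b(j(-4), -4) = 134*(-8/7/1) = 134*(-8/7*1) = 134*(-8/7) = -1072/7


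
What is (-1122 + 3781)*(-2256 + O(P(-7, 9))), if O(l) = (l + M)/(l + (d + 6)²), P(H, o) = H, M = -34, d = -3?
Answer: -12106427/2 ≈ -6.0532e+6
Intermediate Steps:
O(l) = (-34 + l)/(9 + l) (O(l) = (l - 34)/(l + (-3 + 6)²) = (-34 + l)/(l + 3²) = (-34 + l)/(l + 9) = (-34 + l)/(9 + l))
(-1122 + 3781)*(-2256 + O(P(-7, 9))) = (-1122 + 3781)*(-2256 + (-34 - 7)/(9 - 7)) = 2659*(-2256 - 41/2) = 2659*(-4553/2) = -12106427/2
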